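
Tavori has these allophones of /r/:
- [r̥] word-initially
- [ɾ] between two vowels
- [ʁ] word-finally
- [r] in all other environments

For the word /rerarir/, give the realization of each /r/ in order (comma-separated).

[r̥], [ɾ], [ɾ], [ʁ]

Occurrence 1 (position 1): word-initially → [r̥].
Occurrence 2 (position 3): between two vowels → [ɾ].
Occurrence 3 (position 5): between two vowels → [ɾ].
Occurrence 4 (position 7): word-finally → [ʁ].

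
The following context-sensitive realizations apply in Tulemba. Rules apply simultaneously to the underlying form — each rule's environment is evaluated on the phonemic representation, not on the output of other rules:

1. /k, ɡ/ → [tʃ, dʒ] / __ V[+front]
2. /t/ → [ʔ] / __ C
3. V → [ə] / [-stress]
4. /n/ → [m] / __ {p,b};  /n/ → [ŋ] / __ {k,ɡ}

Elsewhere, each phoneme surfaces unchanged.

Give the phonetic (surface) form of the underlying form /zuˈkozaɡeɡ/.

/z/ stays [z].
Rule 3 applies to /u/ (between /z/ and /k/: in an unstressed syllable) → [ə].
/k/ (between /u/ and /o/): rule 1 targets it, but not before a front vowel → unchanged [k].
/o/ (between /k/ and /z/) is in the target of rule 3 but the environment (in an unstressed syllable) is not met → [o].
/z/ stays [z].
/a/ (between /z/ and /ɡ/) occurs in an unstressed syllable → [ə] by rule 3.
Rule 1 applies to /ɡ/ (between /a/ and /e/: before a front vowel) → [dʒ].
Rule 3 applies to /e/ (between /ɡ/ and /ɡ/: in an unstressed syllable) → [ə].
/ɡ/ — word-final; rule 1 does not apply here → [ɡ].

[zəˈkozədʒəɡ]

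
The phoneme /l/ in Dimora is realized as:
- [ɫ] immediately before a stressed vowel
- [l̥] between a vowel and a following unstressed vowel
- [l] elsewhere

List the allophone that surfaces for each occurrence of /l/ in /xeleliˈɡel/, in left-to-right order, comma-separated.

[l̥], [l̥], [l]

Occurrence 1 (position 3): between a vowel and a following unstressed vowel → [l̥].
Occurrence 2 (position 5): between a vowel and a following unstressed vowel → [l̥].
Occurrence 3 (position 9): no conditioning environment matches → elsewhere allophone [l].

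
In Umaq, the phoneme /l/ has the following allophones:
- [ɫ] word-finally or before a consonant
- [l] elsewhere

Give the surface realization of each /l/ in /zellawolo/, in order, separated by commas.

[ɫ], [l], [l]

Occurrence 1 (position 3): word-finally or before a consonant → [ɫ].
Occurrence 2 (position 4): no conditioning environment matches → elsewhere allophone [l].
Occurrence 3 (position 8): no conditioning environment matches → elsewhere allophone [l].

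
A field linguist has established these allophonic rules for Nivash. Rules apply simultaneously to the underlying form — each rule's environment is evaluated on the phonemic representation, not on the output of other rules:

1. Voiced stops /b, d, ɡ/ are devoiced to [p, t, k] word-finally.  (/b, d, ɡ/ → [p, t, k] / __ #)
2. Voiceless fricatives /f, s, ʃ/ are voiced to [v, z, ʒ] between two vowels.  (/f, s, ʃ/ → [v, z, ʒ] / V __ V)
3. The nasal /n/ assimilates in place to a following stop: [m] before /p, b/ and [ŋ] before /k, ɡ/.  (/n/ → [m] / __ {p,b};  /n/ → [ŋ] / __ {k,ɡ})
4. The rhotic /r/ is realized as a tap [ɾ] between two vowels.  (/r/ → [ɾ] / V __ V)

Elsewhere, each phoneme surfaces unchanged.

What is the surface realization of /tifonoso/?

/t/ — not in any rule's target class → [t].
/i/ stays [i].
Rule 2 applies to /f/ (between /i/ and /o/: between two vowels) → [v].
/o/ (between /f/ and /n/): no rule targets it → [o].
/n/ (between /o/ and /o/) fails the environment for rule 3, so it stays [n].
/o/ (between /n/ and /s/) is unaffected → [o].
/s/ meets the environment for rule 2 (between two vowels) → [z].
/o/ stays [o].

[tivonozo]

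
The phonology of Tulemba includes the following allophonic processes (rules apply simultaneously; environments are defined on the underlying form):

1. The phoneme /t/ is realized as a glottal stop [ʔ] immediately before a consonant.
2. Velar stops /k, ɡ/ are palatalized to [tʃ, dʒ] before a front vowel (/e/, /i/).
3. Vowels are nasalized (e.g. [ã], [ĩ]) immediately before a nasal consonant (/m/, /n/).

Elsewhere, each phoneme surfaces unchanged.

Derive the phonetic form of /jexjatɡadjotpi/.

/e/ (between /j/ and /x/) fails the environment for rule 3, so it stays [e].
/a/ — between /j/ and /t/; rule 3 does not apply here → [a].
/t/ (between /a/ and /ɡ/) occurs immediately before a consonant → [ʔ] by rule 1.
/ɡ/ — between /t/ and /a/; rule 2 does not apply here → [ɡ].
/a/ (between /ɡ/ and /d/): rule 3 targets it, but not before a nasal consonant → unchanged [a].
/o/ (between /j/ and /t/): rule 3 targets it, but not before a nasal consonant → unchanged [o].
/t/ (between /o/ and /p/) occurs immediately before a consonant → [ʔ] by rule 1.
/i/ (word-final) fails the environment for rule 3, so it stays [i].

[jexjaʔɡadjoʔpi]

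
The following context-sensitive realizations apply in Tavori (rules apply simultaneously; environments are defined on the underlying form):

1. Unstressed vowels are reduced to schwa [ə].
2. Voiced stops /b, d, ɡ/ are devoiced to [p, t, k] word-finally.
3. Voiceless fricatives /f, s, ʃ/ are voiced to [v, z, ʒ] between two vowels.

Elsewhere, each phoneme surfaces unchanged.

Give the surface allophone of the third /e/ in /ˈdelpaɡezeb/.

Rule 1 applies to /e/ (between /z/ and /b/: in an unstressed syllable) → [ə].

[ə]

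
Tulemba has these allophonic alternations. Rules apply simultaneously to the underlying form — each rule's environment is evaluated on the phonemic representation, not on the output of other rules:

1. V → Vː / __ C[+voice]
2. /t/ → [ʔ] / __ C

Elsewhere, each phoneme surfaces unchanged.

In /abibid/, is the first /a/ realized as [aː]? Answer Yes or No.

/a/ (word-initial): before a voiced consonant, so rule 1 applies → [aː].
The actual realization is [aː], which matches [aː].

Yes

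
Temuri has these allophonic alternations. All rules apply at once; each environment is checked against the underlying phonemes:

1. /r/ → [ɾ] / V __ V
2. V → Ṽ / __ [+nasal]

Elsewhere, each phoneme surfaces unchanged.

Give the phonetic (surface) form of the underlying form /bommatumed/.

/o/ (between /b/ and /m/) occurs before a nasal consonant → [õ] by rule 2.
/a/ (between /m/ and /t/) is in the target of rule 2 but the environment (before a nasal consonant) is not met → [a].
/u/ — between /t/ and /m/, before a nasal consonant — surfaces as [ũ] (rule 2).
/e/ (between /m/ and /d/): rule 2 targets it, but not before a nasal consonant → unchanged [e].

[bõmmatũmed]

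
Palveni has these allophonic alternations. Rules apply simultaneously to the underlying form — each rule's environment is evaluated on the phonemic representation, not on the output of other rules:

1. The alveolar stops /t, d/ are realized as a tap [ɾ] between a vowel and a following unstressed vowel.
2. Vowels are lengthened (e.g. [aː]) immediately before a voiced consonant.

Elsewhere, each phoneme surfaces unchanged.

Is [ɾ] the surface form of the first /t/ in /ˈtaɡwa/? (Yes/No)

No

/t/ (word-initial): rule 1 targets it, but not between a vowel and a following unstressed vowel → unchanged [t].
The actual realization is [t], not [ɾ].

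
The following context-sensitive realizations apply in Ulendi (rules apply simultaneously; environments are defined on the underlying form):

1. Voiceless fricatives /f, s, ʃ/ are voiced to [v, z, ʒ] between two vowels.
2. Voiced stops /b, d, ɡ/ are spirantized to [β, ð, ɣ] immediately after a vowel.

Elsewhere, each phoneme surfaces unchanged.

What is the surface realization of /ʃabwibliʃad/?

/ʃ/ (word-initial) is in the target of rule 1 but the environment (between two vowels) is not met → [ʃ].
/a/ — not in any rule's target class → [a].
/b/ — between /a/ and /w/, immediately after a vowel — surfaces as [β] (rule 2).
/w/ — not in any rule's target class → [w].
/i/ (between /w/ and /b/) is unaffected → [i].
/b/ (between /i/ and /l/) occurs immediately after a vowel → [β] by rule 2.
/l/ (between /b/ and /i/): no rule targets it → [l].
/i/ (between /l/ and /ʃ/) is unaffected → [i].
/ʃ/ (between /i/ and /a/) occurs between two vowels → [ʒ] by rule 1.
/a/ stays [a].
/d/ meets the environment for rule 2 (immediately after a vowel) → [ð].

[ʃaβwiβliʒað]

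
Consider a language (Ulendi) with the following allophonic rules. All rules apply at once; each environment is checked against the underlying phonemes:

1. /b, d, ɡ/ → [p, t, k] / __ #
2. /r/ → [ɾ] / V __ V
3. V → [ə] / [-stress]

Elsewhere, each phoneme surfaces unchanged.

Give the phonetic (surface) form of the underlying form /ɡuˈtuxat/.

[ɡəˈtuxət]

/ɡ/ (word-initial): rule 1 targets it, but not word-finally → unchanged [ɡ].
/u/ meets the environment for rule 3 (in an unstressed syllable) → [ə].
/t/ (between /u/ and /u/): no rule targets it → [t].
/u/ (between /t/ and /x/) is in the target of rule 3 but the environment (in an unstressed syllable) is not met → [u].
/x/ (between /u/ and /a/) is unaffected → [x].
Rule 3 applies to /a/ (between /x/ and /t/: in an unstressed syllable) → [ə].
/t/ (word-final): no rule targets it → [t].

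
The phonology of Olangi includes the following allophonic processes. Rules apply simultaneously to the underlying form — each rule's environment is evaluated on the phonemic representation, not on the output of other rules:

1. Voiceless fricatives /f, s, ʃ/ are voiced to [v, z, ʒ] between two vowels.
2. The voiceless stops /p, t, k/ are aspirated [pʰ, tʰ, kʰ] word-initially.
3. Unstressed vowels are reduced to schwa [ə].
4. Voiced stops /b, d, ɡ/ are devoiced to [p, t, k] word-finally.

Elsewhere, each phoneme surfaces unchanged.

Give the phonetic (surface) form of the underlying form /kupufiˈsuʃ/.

[kʰəpəvəˈzuʃ]

/k/ — word-initial, word-initially — surfaces as [kʰ] (rule 2).
/u/ — between /k/ and /p/, in an unstressed syllable — surfaces as [ə] (rule 3).
/p/ — between /u/ and /u/; rule 2 does not apply here → [p].
Rule 3 applies to /u/ (between /p/ and /f/: in an unstressed syllable) → [ə].
/f/ — between /u/ and /i/, between two vowels — surfaces as [v] (rule 1).
/i/ meets the environment for rule 3 (in an unstressed syllable) → [ə].
/s/ (between /i/ and /u/) occurs between two vowels → [z] by rule 1.
/u/ (between /s/ and /ʃ/) is in the target of rule 3 but the environment (in an unstressed syllable) is not met → [u].
/ʃ/ (word-final) fails the environment for rule 1, so it stays [ʃ].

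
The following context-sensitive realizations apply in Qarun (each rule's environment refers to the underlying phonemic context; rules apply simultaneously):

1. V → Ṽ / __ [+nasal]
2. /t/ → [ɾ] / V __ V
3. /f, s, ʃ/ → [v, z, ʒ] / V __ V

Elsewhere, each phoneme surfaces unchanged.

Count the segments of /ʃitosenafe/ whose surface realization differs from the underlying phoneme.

4

Segments that undergo a rule: /t/ → [ɾ] (rule 2); /s/ → [z] (rule 3); /e/ → [ẽ] (rule 1); /f/ → [v] (rule 3).
All other segments surface unchanged.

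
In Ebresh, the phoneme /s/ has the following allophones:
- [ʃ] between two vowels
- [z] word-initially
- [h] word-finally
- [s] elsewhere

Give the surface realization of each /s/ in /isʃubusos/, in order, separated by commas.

Occurrence 1 (position 2): no conditioning environment matches → elsewhere allophone [s].
Occurrence 2 (position 7): between two vowels → [ʃ].
Occurrence 3 (position 9): word-finally → [h].

[s], [ʃ], [h]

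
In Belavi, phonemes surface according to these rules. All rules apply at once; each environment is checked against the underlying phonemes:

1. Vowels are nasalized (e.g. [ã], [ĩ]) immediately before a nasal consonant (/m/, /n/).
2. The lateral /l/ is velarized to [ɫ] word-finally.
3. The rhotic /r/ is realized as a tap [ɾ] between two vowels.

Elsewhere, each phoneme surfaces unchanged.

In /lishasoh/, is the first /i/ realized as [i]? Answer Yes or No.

Yes

/i/ (between /l/ and /s/) fails the environment for rule 1, so it stays [i].
The actual realization is [i], which matches [i].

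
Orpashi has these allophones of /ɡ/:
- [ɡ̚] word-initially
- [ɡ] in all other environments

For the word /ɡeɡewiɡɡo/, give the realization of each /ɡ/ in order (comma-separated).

[ɡ̚], [ɡ], [ɡ], [ɡ]

Occurrence 1 (position 1): word-initially → [ɡ̚].
Occurrence 2 (position 3): no conditioning environment matches → elsewhere allophone [ɡ].
Occurrence 3 (position 7): no conditioning environment matches → elsewhere allophone [ɡ].
Occurrence 4 (position 8): no conditioning environment matches → elsewhere allophone [ɡ].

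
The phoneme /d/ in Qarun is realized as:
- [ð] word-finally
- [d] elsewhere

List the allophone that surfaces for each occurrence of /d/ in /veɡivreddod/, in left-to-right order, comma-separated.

Occurrence 1 (position 8): no conditioning environment matches → elsewhere allophone [d].
Occurrence 2 (position 9): no conditioning environment matches → elsewhere allophone [d].
Occurrence 3 (position 11): word-finally → [ð].

[d], [d], [ð]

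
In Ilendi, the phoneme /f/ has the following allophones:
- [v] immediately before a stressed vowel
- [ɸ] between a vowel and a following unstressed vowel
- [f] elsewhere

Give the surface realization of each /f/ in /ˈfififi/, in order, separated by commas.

[v], [ɸ], [ɸ]

Occurrence 1 (position 1): immediately before a stressed vowel → [v].
Occurrence 2 (position 3): between a vowel and a following unstressed vowel → [ɸ].
Occurrence 3 (position 5): between a vowel and a following unstressed vowel → [ɸ].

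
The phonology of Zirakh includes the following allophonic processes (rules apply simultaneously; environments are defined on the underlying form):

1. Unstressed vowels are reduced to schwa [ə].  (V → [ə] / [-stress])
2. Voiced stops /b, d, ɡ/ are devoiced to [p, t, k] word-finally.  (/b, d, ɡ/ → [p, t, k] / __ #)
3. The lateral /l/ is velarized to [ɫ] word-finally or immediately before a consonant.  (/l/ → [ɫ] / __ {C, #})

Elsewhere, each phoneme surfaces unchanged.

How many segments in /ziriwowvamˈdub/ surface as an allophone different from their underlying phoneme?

5

Segments that undergo a rule: /i/ → [ə] (rule 1); /i/ → [ə] (rule 1); /o/ → [ə] (rule 1); /a/ → [ə] (rule 1); /b/ → [p] (rule 2).
All other segments surface unchanged.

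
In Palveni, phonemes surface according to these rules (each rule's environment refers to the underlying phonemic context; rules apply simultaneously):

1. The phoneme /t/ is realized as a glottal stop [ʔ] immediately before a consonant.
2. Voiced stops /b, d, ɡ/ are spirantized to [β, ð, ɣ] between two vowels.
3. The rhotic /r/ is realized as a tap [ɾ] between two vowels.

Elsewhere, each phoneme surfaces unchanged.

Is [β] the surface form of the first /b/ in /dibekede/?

Yes

/b/ (between /i/ and /e/) occurs between two vowels → [β] by rule 2.
The actual realization is [β], which matches [β].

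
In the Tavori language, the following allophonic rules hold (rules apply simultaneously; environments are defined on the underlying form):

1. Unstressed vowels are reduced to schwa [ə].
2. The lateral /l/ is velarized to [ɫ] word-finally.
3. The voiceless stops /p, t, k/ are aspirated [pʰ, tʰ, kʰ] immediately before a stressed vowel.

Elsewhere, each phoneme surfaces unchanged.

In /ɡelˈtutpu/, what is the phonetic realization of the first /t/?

[tʰ]

/t/ (between /l/ and /u/): immediately before a stressed vowel, so rule 3 applies → [tʰ].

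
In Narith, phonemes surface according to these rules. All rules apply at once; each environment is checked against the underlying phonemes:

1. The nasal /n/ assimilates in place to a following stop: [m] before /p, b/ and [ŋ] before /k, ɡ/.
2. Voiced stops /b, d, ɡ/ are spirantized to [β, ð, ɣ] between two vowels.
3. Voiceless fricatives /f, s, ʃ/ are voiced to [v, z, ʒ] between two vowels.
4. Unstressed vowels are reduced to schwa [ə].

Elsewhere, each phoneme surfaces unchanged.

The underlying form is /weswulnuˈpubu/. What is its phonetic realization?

/e/ (between /w/ and /s/) occurs in an unstressed syllable → [ə] by rule 4.
/s/ (between /e/ and /w/) is in the target of rule 3 but the environment (between two vowels) is not met → [s].
/u/ — between /w/ and /l/, in an unstressed syllable — surfaces as [ə] (rule 4).
/n/ (between /l/ and /u/) fails the environment for rule 1, so it stays [n].
/u/ — between /n/ and /p/, in an unstressed syllable — surfaces as [ə] (rule 4).
/u/ (between /p/ and /b/): rule 4 targets it, but not in an unstressed syllable → unchanged [u].
Rule 2 applies to /b/ (between /u/ and /u/: between two vowels) → [β].
/u/ — word-final, in an unstressed syllable — surfaces as [ə] (rule 4).

[wəswəlnəˈpuβə]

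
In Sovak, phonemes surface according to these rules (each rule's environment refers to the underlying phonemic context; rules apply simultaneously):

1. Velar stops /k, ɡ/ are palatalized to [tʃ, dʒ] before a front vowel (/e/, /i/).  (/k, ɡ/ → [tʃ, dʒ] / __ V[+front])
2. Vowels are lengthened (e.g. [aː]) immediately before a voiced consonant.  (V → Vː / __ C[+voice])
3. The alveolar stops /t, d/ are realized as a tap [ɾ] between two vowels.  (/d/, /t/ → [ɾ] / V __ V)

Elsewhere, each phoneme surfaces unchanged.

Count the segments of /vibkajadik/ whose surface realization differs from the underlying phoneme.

Segments that undergo a rule: /i/ → [iː] (rule 2); /a/ → [aː] (rule 2); /a/ → [aː] (rule 2); /d/ → [ɾ] (rule 3).
All other segments surface unchanged.

4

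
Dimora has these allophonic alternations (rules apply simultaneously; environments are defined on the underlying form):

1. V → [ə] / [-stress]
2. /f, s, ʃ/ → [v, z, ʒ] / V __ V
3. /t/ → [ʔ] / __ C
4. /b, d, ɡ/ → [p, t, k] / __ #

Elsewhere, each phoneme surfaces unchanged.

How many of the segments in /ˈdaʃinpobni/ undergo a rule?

Segments that undergo a rule: /ʃ/ → [ʒ] (rule 2); /i/ → [ə] (rule 1); /o/ → [ə] (rule 1); /i/ → [ə] (rule 1).
All other segments surface unchanged.

4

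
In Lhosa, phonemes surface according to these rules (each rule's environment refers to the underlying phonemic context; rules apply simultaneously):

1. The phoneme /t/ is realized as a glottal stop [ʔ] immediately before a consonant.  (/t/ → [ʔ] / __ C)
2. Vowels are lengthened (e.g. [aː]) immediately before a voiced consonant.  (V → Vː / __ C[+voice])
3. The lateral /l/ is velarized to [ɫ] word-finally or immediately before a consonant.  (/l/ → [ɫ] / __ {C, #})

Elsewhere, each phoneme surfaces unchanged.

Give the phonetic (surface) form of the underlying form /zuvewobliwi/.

/z/ stays [z].
/u/ (between /z/ and /v/): before a voiced consonant, so rule 2 applies → [uː].
/v/ stays [v].
/e/ meets the environment for rule 2 (before a voiced consonant) → [eː].
/w/ (between /e/ and /o/) is unaffected → [w].
/o/ meets the environment for rule 2 (before a voiced consonant) → [oː].
/b/ stays [b].
/l/ (between /b/ and /i/) is in the target of rule 3 but the environment (word-finally or immediately before a consonant) is not met → [l].
/i/ — between /l/ and /w/, before a voiced consonant — surfaces as [iː] (rule 2).
/w/ stays [w].
/i/ (word-final): rule 2 targets it, but not before a voiced consonant → unchanged [i].

[zuːveːwoːbliːwi]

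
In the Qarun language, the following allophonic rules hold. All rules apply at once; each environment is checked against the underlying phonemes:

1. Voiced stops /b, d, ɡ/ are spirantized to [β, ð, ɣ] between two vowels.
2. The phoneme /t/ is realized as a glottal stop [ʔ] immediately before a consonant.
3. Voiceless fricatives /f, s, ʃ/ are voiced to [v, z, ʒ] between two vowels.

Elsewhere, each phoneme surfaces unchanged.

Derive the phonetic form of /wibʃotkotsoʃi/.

[wibʃoʔkoʔsoʒi]

/w/ (word-initial) is unaffected → [w].
/i/ (between /w/ and /b/) is unaffected → [i].
/b/ — between /i/ and /ʃ/; rule 1 does not apply here → [b].
/ʃ/ — between /b/ and /o/; rule 3 does not apply here → [ʃ].
/o/ — not in any rule's target class → [o].
/t/ — between /o/ and /k/, immediately before a consonant — surfaces as [ʔ] (rule 2).
/k/ stays [k].
/o/ stays [o].
/t/ — between /o/ and /s/, immediately before a consonant — surfaces as [ʔ] (rule 2).
/s/ (between /t/ and /o/) fails the environment for rule 3, so it stays [s].
/o/ stays [o].
Rule 3 applies to /ʃ/ (between /o/ and /i/: between two vowels) → [ʒ].
/i/ stays [i].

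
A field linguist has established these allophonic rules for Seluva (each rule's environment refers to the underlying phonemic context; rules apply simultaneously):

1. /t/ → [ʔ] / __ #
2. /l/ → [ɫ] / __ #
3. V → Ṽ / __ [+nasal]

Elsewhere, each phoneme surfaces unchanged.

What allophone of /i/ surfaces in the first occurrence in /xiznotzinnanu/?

[i]

/i/ — between /x/ and /z/; rule 3 does not apply here → [i].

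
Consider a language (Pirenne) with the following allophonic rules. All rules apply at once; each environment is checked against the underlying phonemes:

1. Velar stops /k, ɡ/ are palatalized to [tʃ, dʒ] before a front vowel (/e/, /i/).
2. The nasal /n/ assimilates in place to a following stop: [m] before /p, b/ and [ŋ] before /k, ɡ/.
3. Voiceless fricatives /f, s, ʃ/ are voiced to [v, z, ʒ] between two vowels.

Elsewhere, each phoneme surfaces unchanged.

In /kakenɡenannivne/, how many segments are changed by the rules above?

Segments that undergo a rule: /k/ → [tʃ] (rule 1); /n/ → [ŋ] (rule 2); /ɡ/ → [dʒ] (rule 1).
All other segments surface unchanged.

3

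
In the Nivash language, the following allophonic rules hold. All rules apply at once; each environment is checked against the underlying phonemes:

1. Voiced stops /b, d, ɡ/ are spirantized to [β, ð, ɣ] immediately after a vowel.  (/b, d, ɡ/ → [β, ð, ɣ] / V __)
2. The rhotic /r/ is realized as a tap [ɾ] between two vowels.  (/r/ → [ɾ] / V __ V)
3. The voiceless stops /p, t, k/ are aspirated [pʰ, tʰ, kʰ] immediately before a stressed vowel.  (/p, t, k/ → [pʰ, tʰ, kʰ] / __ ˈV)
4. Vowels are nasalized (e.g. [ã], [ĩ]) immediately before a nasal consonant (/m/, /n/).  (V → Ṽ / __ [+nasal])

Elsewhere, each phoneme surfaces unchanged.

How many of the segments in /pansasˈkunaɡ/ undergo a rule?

4

Segments that undergo a rule: /a/ → [ã] (rule 4); /k/ → [kʰ] (rule 3); /u/ → [ũ] (rule 4); /ɡ/ → [ɣ] (rule 1).
All other segments surface unchanged.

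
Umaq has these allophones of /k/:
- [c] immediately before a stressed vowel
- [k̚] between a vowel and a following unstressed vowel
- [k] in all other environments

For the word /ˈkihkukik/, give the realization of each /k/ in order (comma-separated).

[c], [k], [k̚], [k]

Occurrence 1 (position 1): immediately before a stressed vowel → [c].
Occurrence 2 (position 4): no conditioning environment matches → elsewhere allophone [k].
Occurrence 3 (position 6): between a vowel and a following unstressed vowel → [k̚].
Occurrence 4 (position 8): no conditioning environment matches → elsewhere allophone [k].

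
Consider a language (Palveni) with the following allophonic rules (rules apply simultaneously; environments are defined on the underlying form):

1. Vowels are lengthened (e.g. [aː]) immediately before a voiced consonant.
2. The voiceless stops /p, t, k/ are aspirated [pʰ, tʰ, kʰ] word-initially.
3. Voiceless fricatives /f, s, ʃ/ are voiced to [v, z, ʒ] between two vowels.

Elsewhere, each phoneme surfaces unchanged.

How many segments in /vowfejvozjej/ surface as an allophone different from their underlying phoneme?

4

Segments that undergo a rule: /o/ → [oː] (rule 1); /e/ → [eː] (rule 1); /o/ → [oː] (rule 1); /e/ → [eː] (rule 1).
All other segments surface unchanged.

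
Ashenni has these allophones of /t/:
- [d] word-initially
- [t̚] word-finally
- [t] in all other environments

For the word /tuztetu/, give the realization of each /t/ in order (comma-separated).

Occurrence 1 (position 1): word-initially → [d].
Occurrence 2 (position 4): no conditioning environment matches → elsewhere allophone [t].
Occurrence 3 (position 6): no conditioning environment matches → elsewhere allophone [t].

[d], [t], [t]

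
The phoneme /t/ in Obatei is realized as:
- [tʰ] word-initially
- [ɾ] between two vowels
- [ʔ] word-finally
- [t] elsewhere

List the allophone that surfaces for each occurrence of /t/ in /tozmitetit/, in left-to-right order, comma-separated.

[tʰ], [ɾ], [ɾ], [ʔ]

Occurrence 1 (position 1): word-initially → [tʰ].
Occurrence 2 (position 6): between two vowels → [ɾ].
Occurrence 3 (position 8): between two vowels → [ɾ].
Occurrence 4 (position 10): word-finally → [ʔ].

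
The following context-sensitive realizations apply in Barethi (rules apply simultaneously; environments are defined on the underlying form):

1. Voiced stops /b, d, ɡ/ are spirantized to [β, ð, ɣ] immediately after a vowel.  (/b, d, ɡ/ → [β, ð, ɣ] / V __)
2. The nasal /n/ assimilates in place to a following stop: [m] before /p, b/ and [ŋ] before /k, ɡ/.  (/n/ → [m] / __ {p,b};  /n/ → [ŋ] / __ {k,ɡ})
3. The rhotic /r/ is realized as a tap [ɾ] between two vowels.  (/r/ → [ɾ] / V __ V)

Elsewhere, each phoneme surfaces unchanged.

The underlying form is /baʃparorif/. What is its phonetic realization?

[baʃpaɾoɾif]

/b/ — word-initial; rule 1 does not apply here → [b].
/a/ (between /b/ and /ʃ/): no rule targets it → [a].
/ʃ/ (between /a/ and /p/): no rule targets it → [ʃ].
/p/ — not in any rule's target class → [p].
/a/ (between /p/ and /r/): no rule targets it → [a].
/r/ (between /a/ and /o/): between two vowels, so rule 3 applies → [ɾ].
/o/ (between /r/ and /r/): no rule targets it → [o].
Rule 3 applies to /r/ (between /o/ and /i/: between two vowels) → [ɾ].
/i/ (between /r/ and /f/): no rule targets it → [i].
/f/ (word-final): no rule targets it → [f].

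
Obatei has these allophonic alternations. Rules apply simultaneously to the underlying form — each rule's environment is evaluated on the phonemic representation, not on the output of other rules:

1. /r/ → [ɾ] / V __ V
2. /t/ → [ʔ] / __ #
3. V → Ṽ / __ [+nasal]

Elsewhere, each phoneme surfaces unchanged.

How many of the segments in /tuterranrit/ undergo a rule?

Segments that undergo a rule: /a/ → [ã] (rule 3); /t/ → [ʔ] (rule 2).
All other segments surface unchanged.

2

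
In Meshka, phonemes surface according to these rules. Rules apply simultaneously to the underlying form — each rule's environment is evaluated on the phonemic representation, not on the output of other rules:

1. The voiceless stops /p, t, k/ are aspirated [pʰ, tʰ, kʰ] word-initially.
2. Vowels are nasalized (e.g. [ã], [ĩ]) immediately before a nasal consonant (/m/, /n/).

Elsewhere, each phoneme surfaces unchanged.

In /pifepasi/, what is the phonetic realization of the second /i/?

[i]

/i/ — word-final; rule 2 does not apply here → [i].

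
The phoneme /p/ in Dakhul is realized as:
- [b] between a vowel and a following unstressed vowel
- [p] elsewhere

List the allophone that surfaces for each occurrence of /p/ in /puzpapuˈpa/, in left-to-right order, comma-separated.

Occurrence 1 (position 1): no conditioning environment matches → elsewhere allophone [p].
Occurrence 2 (position 4): no conditioning environment matches → elsewhere allophone [p].
Occurrence 3 (position 6): between a vowel and a following unstressed vowel → [b].
Occurrence 4 (position 8): no conditioning environment matches → elsewhere allophone [p].

[p], [p], [b], [p]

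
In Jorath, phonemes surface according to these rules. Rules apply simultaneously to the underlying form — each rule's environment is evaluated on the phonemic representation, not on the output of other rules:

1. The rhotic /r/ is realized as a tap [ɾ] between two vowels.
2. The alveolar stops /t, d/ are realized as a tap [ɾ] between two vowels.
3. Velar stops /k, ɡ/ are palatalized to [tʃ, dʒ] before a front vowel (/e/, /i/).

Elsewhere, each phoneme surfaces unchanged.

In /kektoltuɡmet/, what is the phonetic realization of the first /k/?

[tʃ]

Rule 3 applies to /k/ (word-initial: before a front vowel) → [tʃ].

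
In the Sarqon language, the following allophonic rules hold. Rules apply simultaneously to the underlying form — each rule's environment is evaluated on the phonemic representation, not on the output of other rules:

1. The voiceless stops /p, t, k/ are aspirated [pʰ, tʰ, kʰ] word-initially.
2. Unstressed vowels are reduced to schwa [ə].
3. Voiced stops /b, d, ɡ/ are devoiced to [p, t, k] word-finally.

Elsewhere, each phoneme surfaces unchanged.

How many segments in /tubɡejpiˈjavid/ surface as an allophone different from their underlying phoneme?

6

Segments that undergo a rule: /t/ → [tʰ] (rule 1); /u/ → [ə] (rule 2); /e/ → [ə] (rule 2); /i/ → [ə] (rule 2); /i/ → [ə] (rule 2); /d/ → [t] (rule 3).
All other segments surface unchanged.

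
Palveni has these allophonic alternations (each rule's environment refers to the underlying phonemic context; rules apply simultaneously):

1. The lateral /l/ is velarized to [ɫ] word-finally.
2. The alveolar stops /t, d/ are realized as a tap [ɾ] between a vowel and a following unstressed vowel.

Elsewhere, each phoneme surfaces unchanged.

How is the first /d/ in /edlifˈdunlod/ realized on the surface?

/d/ (between /e/ and /l/) is in the target of rule 2 but the environment (between a vowel and a following unstressed vowel) is not met → [d].

[d]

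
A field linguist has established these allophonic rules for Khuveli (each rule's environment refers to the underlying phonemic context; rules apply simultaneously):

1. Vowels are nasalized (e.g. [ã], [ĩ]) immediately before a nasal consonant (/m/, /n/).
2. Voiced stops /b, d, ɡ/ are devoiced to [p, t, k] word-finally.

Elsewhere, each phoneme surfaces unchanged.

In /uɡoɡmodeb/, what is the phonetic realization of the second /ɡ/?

[ɡ]

/ɡ/ (between /o/ and /m/) is in the target of rule 2 but the environment (word-finally) is not met → [ɡ].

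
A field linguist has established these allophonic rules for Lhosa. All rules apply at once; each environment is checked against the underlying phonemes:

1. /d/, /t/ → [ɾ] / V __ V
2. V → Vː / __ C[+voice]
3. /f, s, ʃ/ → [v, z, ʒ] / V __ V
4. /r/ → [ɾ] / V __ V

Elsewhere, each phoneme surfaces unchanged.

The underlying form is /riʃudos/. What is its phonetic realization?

/r/ (word-initial): rule 4 targets it, but not between two vowels → unchanged [r].
/i/ — between /r/ and /ʃ/; rule 2 does not apply here → [i].
/ʃ/ (between /i/ and /u/): between two vowels, so rule 3 applies → [ʒ].
/u/ meets the environment for rule 2 (before a voiced consonant) → [uː].
/d/ (between /u/ and /o/) occurs between two vowels → [ɾ] by rule 1.
/o/ (between /d/ and /s/) is in the target of rule 2 but the environment (before a voiced consonant) is not met → [o].
/s/ (word-final) is in the target of rule 3 but the environment (between two vowels) is not met → [s].

[riʒuːɾos]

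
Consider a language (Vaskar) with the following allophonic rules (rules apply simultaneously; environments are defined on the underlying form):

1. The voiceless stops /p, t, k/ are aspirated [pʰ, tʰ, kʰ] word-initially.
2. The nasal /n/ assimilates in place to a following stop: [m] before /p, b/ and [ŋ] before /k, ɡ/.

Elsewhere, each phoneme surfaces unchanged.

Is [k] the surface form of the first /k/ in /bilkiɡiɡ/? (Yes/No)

/k/ (between /l/ and /i/): rule 1 targets it, but not word-initially → unchanged [k].
The actual realization is [k], which matches [k].

Yes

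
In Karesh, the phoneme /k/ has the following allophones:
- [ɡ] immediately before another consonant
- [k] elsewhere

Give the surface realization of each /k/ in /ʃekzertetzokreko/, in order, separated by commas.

[ɡ], [ɡ], [k]

Occurrence 1 (position 3): immediately before another consonant → [ɡ].
Occurrence 2 (position 12): immediately before another consonant → [ɡ].
Occurrence 3 (position 15): no conditioning environment matches → elsewhere allophone [k].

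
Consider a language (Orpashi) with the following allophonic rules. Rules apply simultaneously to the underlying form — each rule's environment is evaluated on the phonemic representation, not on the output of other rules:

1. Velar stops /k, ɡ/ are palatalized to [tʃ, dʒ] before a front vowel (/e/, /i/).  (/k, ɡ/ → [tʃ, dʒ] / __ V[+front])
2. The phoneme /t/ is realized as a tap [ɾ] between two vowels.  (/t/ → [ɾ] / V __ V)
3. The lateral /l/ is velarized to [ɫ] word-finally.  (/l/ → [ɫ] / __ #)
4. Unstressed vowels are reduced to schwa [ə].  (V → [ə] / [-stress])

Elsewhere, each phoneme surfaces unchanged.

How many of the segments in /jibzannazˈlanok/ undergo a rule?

4

Segments that undergo a rule: /i/ → [ə] (rule 4); /a/ → [ə] (rule 4); /a/ → [ə] (rule 4); /o/ → [ə] (rule 4).
All other segments surface unchanged.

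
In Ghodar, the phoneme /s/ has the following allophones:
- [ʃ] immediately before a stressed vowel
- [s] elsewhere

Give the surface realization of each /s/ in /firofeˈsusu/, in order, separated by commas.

[ʃ], [s]

Occurrence 1 (position 7): immediately before a stressed vowel → [ʃ].
Occurrence 2 (position 9): no conditioning environment matches → elsewhere allophone [s].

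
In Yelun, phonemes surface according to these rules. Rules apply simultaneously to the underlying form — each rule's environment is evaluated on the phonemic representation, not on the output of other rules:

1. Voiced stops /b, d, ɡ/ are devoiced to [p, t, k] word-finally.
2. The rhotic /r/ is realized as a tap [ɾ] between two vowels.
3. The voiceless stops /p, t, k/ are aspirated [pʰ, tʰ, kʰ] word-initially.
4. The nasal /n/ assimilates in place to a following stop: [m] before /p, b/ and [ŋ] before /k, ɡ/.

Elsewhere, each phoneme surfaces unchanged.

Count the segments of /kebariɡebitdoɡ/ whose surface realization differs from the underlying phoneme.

3

Segments that undergo a rule: /k/ → [kʰ] (rule 3); /r/ → [ɾ] (rule 2); /ɡ/ → [k] (rule 1).
All other segments surface unchanged.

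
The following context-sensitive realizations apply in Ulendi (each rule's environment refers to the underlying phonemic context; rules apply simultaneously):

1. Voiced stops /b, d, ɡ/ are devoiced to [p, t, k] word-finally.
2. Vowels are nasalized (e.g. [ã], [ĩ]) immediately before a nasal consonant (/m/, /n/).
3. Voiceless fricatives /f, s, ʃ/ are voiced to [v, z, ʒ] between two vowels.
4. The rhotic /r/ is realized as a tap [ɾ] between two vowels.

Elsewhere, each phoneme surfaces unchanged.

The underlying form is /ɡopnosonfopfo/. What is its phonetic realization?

/ɡ/ (word-initial): rule 1 targets it, but not word-finally → unchanged [ɡ].
/o/ (between /ɡ/ and /p/) is in the target of rule 2 but the environment (before a nasal consonant) is not met → [o].
/p/ (between /o/ and /n/): no rule targets it → [p].
/n/ (between /p/ and /o/): no rule targets it → [n].
/o/ — between /n/ and /s/; rule 2 does not apply here → [o].
/s/ meets the environment for rule 3 (between two vowels) → [z].
/o/ meets the environment for rule 2 (before a nasal consonant) → [õ].
/n/ (between /o/ and /f/): no rule targets it → [n].
/f/ (between /n/ and /o/): rule 3 targets it, but not between two vowels → unchanged [f].
/o/ (between /f/ and /p/) is in the target of rule 2 but the environment (before a nasal consonant) is not met → [o].
/p/ — not in any rule's target class → [p].
/f/ — between /p/ and /o/; rule 3 does not apply here → [f].
/o/ (word-final): rule 2 targets it, but not before a nasal consonant → unchanged [o].

[ɡopnozõnfopfo]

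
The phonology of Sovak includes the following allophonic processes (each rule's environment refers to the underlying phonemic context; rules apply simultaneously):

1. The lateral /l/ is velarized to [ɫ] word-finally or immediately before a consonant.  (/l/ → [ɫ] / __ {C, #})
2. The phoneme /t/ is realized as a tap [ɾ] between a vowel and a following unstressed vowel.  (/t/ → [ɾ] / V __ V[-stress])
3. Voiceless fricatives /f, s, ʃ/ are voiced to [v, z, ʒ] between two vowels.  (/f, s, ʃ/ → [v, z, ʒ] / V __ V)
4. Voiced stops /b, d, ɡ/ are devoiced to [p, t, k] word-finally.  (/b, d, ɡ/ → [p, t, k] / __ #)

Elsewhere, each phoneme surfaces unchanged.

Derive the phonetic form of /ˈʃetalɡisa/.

[ˈʃeɾaɫɡiza]

/ʃ/ (word-initial): rule 3 targets it, but not between two vowels → unchanged [ʃ].
/e/ — not in any rule's target class → [e].
/t/ (between /e/ and /a/) occurs between a vowel and a following unstressed vowel → [ɾ] by rule 2.
/a/ — not in any rule's target class → [a].
Rule 1 applies to /l/ (between /a/ and /ɡ/: word-finally or immediately before a consonant) → [ɫ].
/ɡ/ (between /l/ and /i/): rule 4 targets it, but not word-finally → unchanged [ɡ].
/i/ (between /ɡ/ and /s/): no rule targets it → [i].
/s/ (between /i/ and /a/) occurs between two vowels → [z] by rule 3.
/a/ — not in any rule's target class → [a].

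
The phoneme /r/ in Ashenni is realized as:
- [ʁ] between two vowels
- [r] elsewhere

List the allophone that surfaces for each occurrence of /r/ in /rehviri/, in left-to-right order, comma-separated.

[r], [ʁ]

Occurrence 1 (position 1): no conditioning environment matches → elsewhere allophone [r].
Occurrence 2 (position 6): between two vowels → [ʁ].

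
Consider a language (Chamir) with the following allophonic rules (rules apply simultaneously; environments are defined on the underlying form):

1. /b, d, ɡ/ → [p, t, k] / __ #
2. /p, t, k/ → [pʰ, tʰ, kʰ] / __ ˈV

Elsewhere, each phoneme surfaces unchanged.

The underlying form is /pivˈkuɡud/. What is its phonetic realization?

[pivˈkʰuɡut]

/p/ (word-initial) is in the target of rule 2 but the environment (immediately before a stressed vowel) is not met → [p].
/i/ (between /p/ and /v/) is unaffected → [i].
/v/ (between /i/ and /k/): no rule targets it → [v].
Rule 2 applies to /k/ (between /v/ and /u/: immediately before a stressed vowel) → [kʰ].
/u/ — not in any rule's target class → [u].
/ɡ/ — between /u/ and /u/; rule 1 does not apply here → [ɡ].
/u/ (between /ɡ/ and /d/) is unaffected → [u].
/d/ — word-final, word-finally — surfaces as [t] (rule 1).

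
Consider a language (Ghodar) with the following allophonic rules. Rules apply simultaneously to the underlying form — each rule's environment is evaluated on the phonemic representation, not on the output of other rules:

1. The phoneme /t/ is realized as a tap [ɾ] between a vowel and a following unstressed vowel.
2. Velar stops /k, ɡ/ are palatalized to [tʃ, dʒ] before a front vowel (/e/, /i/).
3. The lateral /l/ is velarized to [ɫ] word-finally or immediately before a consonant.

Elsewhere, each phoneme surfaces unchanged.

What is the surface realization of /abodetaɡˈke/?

/a/ (word-initial): no rule targets it → [a].
/b/ (between /a/ and /o/): no rule targets it → [b].
/o/ stays [o].
/d/ — not in any rule's target class → [d].
/e/ — not in any rule's target class → [e].
/t/ (between /e/ and /a/): between a vowel and a following unstressed vowel, so rule 1 applies → [ɾ].
/a/ (between /t/ and /ɡ/): no rule targets it → [a].
/ɡ/ (between /a/ and /k/): rule 2 targets it, but not before a front vowel → unchanged [ɡ].
Rule 2 applies to /k/ (between /ɡ/ and /e/: before a front vowel) → [tʃ].
/e/ stays [e].

[abodeɾaɡˈtʃe]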